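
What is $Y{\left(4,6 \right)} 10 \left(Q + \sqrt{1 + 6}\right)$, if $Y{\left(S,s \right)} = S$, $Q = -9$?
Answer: $-360 + 40 \sqrt{7} \approx -254.17$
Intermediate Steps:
$Y{\left(4,6 \right)} 10 \left(Q + \sqrt{1 + 6}\right) = 4 \cdot 10 \left(-9 + \sqrt{1 + 6}\right) = 40 \left(-9 + \sqrt{7}\right) = -360 + 40 \sqrt{7}$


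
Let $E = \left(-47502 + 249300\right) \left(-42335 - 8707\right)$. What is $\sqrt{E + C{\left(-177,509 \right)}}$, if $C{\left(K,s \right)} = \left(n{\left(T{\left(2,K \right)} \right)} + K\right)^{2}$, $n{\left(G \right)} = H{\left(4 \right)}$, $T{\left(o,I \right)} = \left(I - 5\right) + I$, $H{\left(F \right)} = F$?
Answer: $i \sqrt{10300143587} \approx 1.0149 \cdot 10^{5} i$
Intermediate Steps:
$T{\left(o,I \right)} = -5 + 2 I$ ($T{\left(o,I \right)} = \left(-5 + I\right) + I = -5 + 2 I$)
$n{\left(G \right)} = 4$
$C{\left(K,s \right)} = \left(4 + K\right)^{2}$
$E = -10300173516$ ($E = 201798 \left(-51042\right) = -10300173516$)
$\sqrt{E + C{\left(-177,509 \right)}} = \sqrt{-10300173516 + \left(4 - 177\right)^{2}} = \sqrt{-10300173516 + \left(-173\right)^{2}} = \sqrt{-10300173516 + 29929} = \sqrt{-10300143587} = i \sqrt{10300143587}$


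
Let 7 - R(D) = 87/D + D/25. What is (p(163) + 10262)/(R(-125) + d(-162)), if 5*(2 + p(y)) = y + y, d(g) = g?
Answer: -1290650/18663 ≈ -69.156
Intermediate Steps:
R(D) = 7 - 87/D - D/25 (R(D) = 7 - (87/D + D/25) = 7 + (-87/D - D/25) = 7 - 87/D - D/25)
p(y) = -2 + 2*y/5 (p(y) = -2 + (y + y)/5 = -2 + (2*y)/5 = -2 + 2*y/5)
(p(163) + 10262)/(R(-125) + d(-162)) = ((-2 + (⅖)*163) + 10262)/((7 - 87/(-125) - 1/25*(-125)) - 162) = ((-2 + 326/5) + 10262)/((7 - 87*(-1/125) + 5) - 162) = (316/5 + 10262)/((7 + 87/125 + 5) - 162) = 51626/(5*(1587/125 - 162)) = 51626/(5*(-18663/125)) = (51626/5)*(-125/18663) = -1290650/18663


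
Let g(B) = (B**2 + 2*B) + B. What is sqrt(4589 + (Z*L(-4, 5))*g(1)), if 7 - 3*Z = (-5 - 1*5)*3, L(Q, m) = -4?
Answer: 5*sqrt(1581)/3 ≈ 66.270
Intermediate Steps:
g(B) = B**2 + 3*B
Z = 37/3 (Z = 7/3 - (-5 - 1*5)*3/3 = 7/3 - (-5 - 5)*3/3 = 7/3 - (-10)*3/3 = 7/3 - 1/3*(-30) = 7/3 + 10 = 37/3 ≈ 12.333)
sqrt(4589 + (Z*L(-4, 5))*g(1)) = sqrt(4589 + ((37/3)*(-4))*(1*(3 + 1))) = sqrt(4589 - 148*4/3) = sqrt(4589 - 148/3*4) = sqrt(4589 - 592/3) = sqrt(13175/3) = 5*sqrt(1581)/3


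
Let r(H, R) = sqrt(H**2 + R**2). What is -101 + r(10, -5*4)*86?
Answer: -101 + 860*sqrt(5) ≈ 1822.0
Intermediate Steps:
-101 + r(10, -5*4)*86 = -101 + sqrt(10**2 + (-5*4)**2)*86 = -101 + sqrt(100 + (-20)**2)*86 = -101 + sqrt(100 + 400)*86 = -101 + sqrt(500)*86 = -101 + (10*sqrt(5))*86 = -101 + 860*sqrt(5)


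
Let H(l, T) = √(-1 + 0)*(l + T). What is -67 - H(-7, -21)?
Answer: -67 + 28*I ≈ -67.0 + 28.0*I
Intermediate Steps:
H(l, T) = I*(T + l) (H(l, T) = √(-1)*(T + l) = I*(T + l))
-67 - H(-7, -21) = -67 - I*(-21 - 7) = -67 - I*(-28) = -67 - (-28)*I = -67 + 28*I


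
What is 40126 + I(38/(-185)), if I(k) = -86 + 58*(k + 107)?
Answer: 8553306/185 ≈ 46234.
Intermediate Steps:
I(k) = 6120 + 58*k (I(k) = -86 + 58*(107 + k) = -86 + (6206 + 58*k) = 6120 + 58*k)
40126 + I(38/(-185)) = 40126 + (6120 + 58*(38/(-185))) = 40126 + (6120 + 58*(38*(-1/185))) = 40126 + (6120 + 58*(-38/185)) = 40126 + (6120 - 2204/185) = 40126 + 1129996/185 = 8553306/185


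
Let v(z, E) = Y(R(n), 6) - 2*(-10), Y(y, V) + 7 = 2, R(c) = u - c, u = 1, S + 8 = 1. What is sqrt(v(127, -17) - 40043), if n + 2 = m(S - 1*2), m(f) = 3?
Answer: 2*I*sqrt(10007) ≈ 200.07*I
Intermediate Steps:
S = -7 (S = -8 + 1 = -7)
n = 1 (n = -2 + 3 = 1)
R(c) = 1 - c
Y(y, V) = -5 (Y(y, V) = -7 + 2 = -5)
v(z, E) = 15 (v(z, E) = -5 - 2*(-10) = -5 + 20 = 15)
sqrt(v(127, -17) - 40043) = sqrt(15 - 40043) = sqrt(-40028) = 2*I*sqrt(10007)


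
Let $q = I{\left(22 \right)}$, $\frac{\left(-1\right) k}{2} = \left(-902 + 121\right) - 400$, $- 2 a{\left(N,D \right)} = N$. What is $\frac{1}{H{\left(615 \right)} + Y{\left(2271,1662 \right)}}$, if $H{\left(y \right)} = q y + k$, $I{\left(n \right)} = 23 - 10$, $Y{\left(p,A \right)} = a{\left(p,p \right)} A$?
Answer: $- \frac{1}{1876844} \approx -5.3281 \cdot 10^{-7}$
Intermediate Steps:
$a{\left(N,D \right)} = - \frac{N}{2}$
$Y{\left(p,A \right)} = - \frac{A p}{2}$ ($Y{\left(p,A \right)} = - \frac{p}{2} A = - \frac{A p}{2}$)
$I{\left(n \right)} = 13$ ($I{\left(n \right)} = 23 - 10 = 13$)
$k = 2362$ ($k = - 2 \left(\left(-902 + 121\right) - 400\right) = - 2 \left(-781 - 400\right) = \left(-2\right) \left(-1181\right) = 2362$)
$q = 13$
$H{\left(y \right)} = 2362 + 13 y$ ($H{\left(y \right)} = 13 y + 2362 = 2362 + 13 y$)
$\frac{1}{H{\left(615 \right)} + Y{\left(2271,1662 \right)}} = \frac{1}{\left(2362 + 13 \cdot 615\right) - 831 \cdot 2271} = \frac{1}{\left(2362 + 7995\right) - 1887201} = \frac{1}{10357 - 1887201} = \frac{1}{-1876844} = - \frac{1}{1876844}$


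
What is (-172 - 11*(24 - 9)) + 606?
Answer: 269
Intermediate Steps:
(-172 - 11*(24 - 9)) + 606 = (-172 - 11*15) + 606 = (-172 - 165) + 606 = -337 + 606 = 269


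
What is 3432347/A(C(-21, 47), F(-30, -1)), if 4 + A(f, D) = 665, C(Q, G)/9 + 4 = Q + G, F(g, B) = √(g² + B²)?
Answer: 3432347/661 ≈ 5192.7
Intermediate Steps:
F(g, B) = √(B² + g²)
C(Q, G) = -36 + 9*G + 9*Q (C(Q, G) = -36 + 9*(Q + G) = -36 + 9*(G + Q) = -36 + (9*G + 9*Q) = -36 + 9*G + 9*Q)
A(f, D) = 661 (A(f, D) = -4 + 665 = 661)
3432347/A(C(-21, 47), F(-30, -1)) = 3432347/661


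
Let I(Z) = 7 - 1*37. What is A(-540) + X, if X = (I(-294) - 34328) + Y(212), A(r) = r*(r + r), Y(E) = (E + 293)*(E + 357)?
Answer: 836187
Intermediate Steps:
I(Z) = -30 (I(Z) = 7 - 37 = -30)
Y(E) = (293 + E)*(357 + E)
A(r) = 2*r² (A(r) = r*(2*r) = 2*r²)
X = 252987 (X = (-30 - 34328) + (104601 + 212² + 650*212) = -34358 + (104601 + 44944 + 137800) = -34358 + 287345 = 252987)
A(-540) + X = 2*(-540)² + 252987 = 2*291600 + 252987 = 583200 + 252987 = 836187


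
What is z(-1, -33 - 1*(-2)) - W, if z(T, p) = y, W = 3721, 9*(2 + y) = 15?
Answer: -11164/3 ≈ -3721.3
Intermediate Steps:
y = -⅓ (y = -2 + (⅑)*15 = -2 + 5/3 = -⅓ ≈ -0.33333)
z(T, p) = -⅓
z(-1, -33 - 1*(-2)) - W = -⅓ - 1*3721 = -⅓ - 3721 = -11164/3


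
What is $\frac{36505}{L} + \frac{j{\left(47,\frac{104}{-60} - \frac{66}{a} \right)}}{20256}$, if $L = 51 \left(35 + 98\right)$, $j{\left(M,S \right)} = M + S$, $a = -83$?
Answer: $\frac{43857064681}{8145646560} \approx 5.3841$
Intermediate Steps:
$L = 6783$ ($L = 51 \cdot 133 = 6783$)
$\frac{36505}{L} + \frac{j{\left(47,\frac{104}{-60} - \frac{66}{a} \right)}}{20256} = \frac{36505}{6783} + \frac{47 + \left(\frac{104}{-60} - \frac{66}{-83}\right)}{20256} = 36505 \cdot \frac{1}{6783} + \left(47 + \left(104 \left(- \frac{1}{60}\right) - - \frac{66}{83}\right)\right) \frac{1}{20256} = \frac{5215}{969} + \left(47 + \left(- \frac{26}{15} + \frac{66}{83}\right)\right) \frac{1}{20256} = \frac{5215}{969} + \left(47 - \frac{1168}{1245}\right) \frac{1}{20256} = \frac{5215}{969} + \frac{57347}{1245} \cdot \frac{1}{20256} = \frac{5215}{969} + \frac{57347}{25218720} = \frac{43857064681}{8145646560}$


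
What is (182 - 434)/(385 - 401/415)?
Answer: -52290/79687 ≈ -0.65619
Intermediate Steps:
(182 - 434)/(385 - 401/415) = -252/(385 - 401*1/415) = -252/(385 - 401/415) = -252/159374/415 = -252*415/159374 = -52290/79687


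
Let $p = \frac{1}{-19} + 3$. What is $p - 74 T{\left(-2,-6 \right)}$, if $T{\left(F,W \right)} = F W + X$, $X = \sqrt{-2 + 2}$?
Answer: $- \frac{16816}{19} \approx -885.05$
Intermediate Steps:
$X = 0$ ($X = \sqrt{0} = 0$)
$T{\left(F,W \right)} = F W$ ($T{\left(F,W \right)} = F W + 0 = F W$)
$p = \frac{56}{19}$ ($p = - \frac{1}{19} + 3 = \frac{56}{19} \approx 2.9474$)
$p - 74 T{\left(-2,-6 \right)} = \frac{56}{19} - 74 \left(\left(-2\right) \left(-6\right)\right) = \frac{56}{19} - 888 = - \frac{16816}{19}$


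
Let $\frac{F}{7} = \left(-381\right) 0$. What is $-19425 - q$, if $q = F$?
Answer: $-19425$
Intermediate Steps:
$F = 0$ ($F = 7 \left(\left(-381\right) 0\right) = 7 \cdot 0 = 0$)
$q = 0$
$-19425 - q = -19425 - 0 = -19425 + 0 = -19425$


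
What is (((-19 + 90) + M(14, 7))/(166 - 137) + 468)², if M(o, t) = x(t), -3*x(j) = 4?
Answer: 1674855625/7569 ≈ 2.2128e+5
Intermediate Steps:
x(j) = -4/3 (x(j) = -⅓*4 = -4/3)
M(o, t) = -4/3
(((-19 + 90) + M(14, 7))/(166 - 137) + 468)² = (((-19 + 90) - 4/3)/(166 - 137) + 468)² = ((71 - 4/3)/29 + 468)² = ((209/3)*(1/29) + 468)² = (209/87 + 468)² = (40925/87)² = 1674855625/7569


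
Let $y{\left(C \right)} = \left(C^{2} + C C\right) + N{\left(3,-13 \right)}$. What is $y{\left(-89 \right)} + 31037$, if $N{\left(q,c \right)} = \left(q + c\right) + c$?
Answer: $46856$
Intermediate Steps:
$N{\left(q,c \right)} = q + 2 c$ ($N{\left(q,c \right)} = \left(c + q\right) + c = q + 2 c$)
$y{\left(C \right)} = -23 + 2 C^{2}$ ($y{\left(C \right)} = \left(C^{2} + C C\right) + \left(3 + 2 \left(-13\right)\right) = \left(C^{2} + C^{2}\right) + \left(3 - 26\right) = 2 C^{2} - 23 = -23 + 2 C^{2}$)
$y{\left(-89 \right)} + 31037 = \left(-23 + 2 \left(-89\right)^{2}\right) + 31037 = \left(-23 + 2 \cdot 7921\right) + 31037 = \left(-23 + 15842\right) + 31037 = 15819 + 31037 = 46856$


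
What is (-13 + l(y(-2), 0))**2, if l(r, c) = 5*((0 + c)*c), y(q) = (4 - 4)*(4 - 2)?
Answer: 169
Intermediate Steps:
y(q) = 0 (y(q) = 0*2 = 0)
l(r, c) = 5*c**2 (l(r, c) = 5*(c*c) = 5*c**2)
(-13 + l(y(-2), 0))**2 = (-13 + 5*0**2)**2 = (-13 + 5*0)**2 = (-13 + 0)**2 = (-13)**2 = 169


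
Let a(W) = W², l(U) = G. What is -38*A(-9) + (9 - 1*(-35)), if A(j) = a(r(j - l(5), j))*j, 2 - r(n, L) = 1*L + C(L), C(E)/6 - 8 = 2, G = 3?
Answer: 821186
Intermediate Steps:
C(E) = 60 (C(E) = 48 + 6*2 = 48 + 12 = 60)
l(U) = 3
r(n, L) = -58 - L (r(n, L) = 2 - (1*L + 60) = 2 - (L + 60) = 2 - (60 + L) = 2 + (-60 - L) = -58 - L)
A(j) = j*(-58 - j)² (A(j) = (-58 - j)²*j = j*(-58 - j)²)
-38*A(-9) + (9 - 1*(-35)) = -(-342)*(58 - 9)² + (9 - 1*(-35)) = -(-342)*49² + (9 + 35) = -(-342)*2401 + 44 = -38*(-21609) + 44 = 821142 + 44 = 821186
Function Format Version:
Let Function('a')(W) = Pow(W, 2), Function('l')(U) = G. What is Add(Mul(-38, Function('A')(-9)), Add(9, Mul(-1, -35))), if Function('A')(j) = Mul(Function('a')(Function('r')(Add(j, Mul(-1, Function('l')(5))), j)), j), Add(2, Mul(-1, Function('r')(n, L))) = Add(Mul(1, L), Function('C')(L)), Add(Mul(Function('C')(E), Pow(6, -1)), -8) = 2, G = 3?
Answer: 821186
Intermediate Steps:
Function('C')(E) = 60 (Function('C')(E) = Add(48, Mul(6, 2)) = Add(48, 12) = 60)
Function('l')(U) = 3
Function('r')(n, L) = Add(-58, Mul(-1, L)) (Function('r')(n, L) = Add(2, Mul(-1, Add(Mul(1, L), 60))) = Add(2, Mul(-1, Add(L, 60))) = Add(2, Mul(-1, Add(60, L))) = Add(2, Add(-60, Mul(-1, L))) = Add(-58, Mul(-1, L)))
Function('A')(j) = Mul(j, Pow(Add(-58, Mul(-1, j)), 2)) (Function('A')(j) = Mul(Pow(Add(-58, Mul(-1, j)), 2), j) = Mul(j, Pow(Add(-58, Mul(-1, j)), 2)))
Add(Mul(-38, Function('A')(-9)), Add(9, Mul(-1, -35))) = Add(Mul(-38, Mul(-9, Pow(Add(58, -9), 2))), Add(9, Mul(-1, -35))) = Add(Mul(-38, Mul(-9, Pow(49, 2))), Add(9, 35)) = Add(Mul(-38, Mul(-9, 2401)), 44) = Add(Mul(-38, -21609), 44) = Add(821142, 44) = 821186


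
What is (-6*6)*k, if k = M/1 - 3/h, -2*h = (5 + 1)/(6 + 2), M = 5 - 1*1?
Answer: -432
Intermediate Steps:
M = 4 (M = 5 - 1 = 4)
h = -3/8 (h = -(5 + 1)/(2*(6 + 2)) = -3/8 ≈ -0.37500)
k = 12 (k = 4/1 - 3/(-3/8) = 4*1 - 3*(-8/3) = 4 + 8 = 12)
(-6*6)*k = -6*6*12 = -36*12 = -432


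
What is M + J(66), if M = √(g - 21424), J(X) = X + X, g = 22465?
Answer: 132 + √1041 ≈ 164.26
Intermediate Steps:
J(X) = 2*X
M = √1041 (M = √(22465 - 21424) = √1041 ≈ 32.265)
M + J(66) = √1041 + 2*66 = √1041 + 132 = 132 + √1041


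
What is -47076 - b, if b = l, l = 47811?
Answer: -94887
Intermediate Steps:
b = 47811
-47076 - b = -47076 - 1*47811 = -47076 - 47811 = -94887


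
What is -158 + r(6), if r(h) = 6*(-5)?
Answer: -188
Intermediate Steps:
r(h) = -30
-158 + r(6) = -158 - 30 = -188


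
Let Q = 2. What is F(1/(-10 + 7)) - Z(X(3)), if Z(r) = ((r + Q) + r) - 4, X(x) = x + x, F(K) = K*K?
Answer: -89/9 ≈ -9.8889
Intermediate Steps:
F(K) = K²
X(x) = 2*x
Z(r) = -2 + 2*r (Z(r) = ((r + 2) + r) - 4 = ((2 + r) + r) - 4 = (2 + 2*r) - 4 = -2 + 2*r)
F(1/(-10 + 7)) - Z(X(3)) = (1/(-10 + 7))² - (-2 + 2*(2*3)) = (1/(-3))² - (-2 + 2*6) = (-⅓)² - (-2 + 12) = ⅑ - 1*10 = ⅑ - 10 = -89/9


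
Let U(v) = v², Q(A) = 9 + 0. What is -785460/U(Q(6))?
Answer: -261820/27 ≈ -9697.0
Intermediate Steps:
Q(A) = 9
-785460/U(Q(6)) = -785460/(9²) = -785460/81 = -785460*1/81 = -261820/27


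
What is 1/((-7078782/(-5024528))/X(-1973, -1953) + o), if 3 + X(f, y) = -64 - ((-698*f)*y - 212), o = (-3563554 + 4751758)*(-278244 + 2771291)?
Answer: 6756939800007448/20015734230309440028617734815 ≈ 3.3758e-13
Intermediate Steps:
o = 2962248417588 (o = 1188204*2493047 = 2962248417588)
X(f, y) = 145 + 698*f*y (X(f, y) = -3 + (-64 - ((-698*f)*y - 212)) = -3 + (-64 - (-698*f*y - 212)) = -3 + (-64 - (-212 - 698*f*y)) = -3 + (-64 + (212 + 698*f*y)) = -3 + (148 + 698*f*y) = 145 + 698*f*y)
1/((-7078782/(-5024528))/X(-1973, -1953) + o) = 1/((-7078782/(-5024528))/(145 + 698*(-1973)*(-1953)) + 2962248417588) = 1/((-7078782*(-1/5024528))/(145 + 2689581762) + 2962248417588) = 1/((3539391/2512264)/2689581907 + 2962248417588) = 1/((3539391/2512264)*(1/2689581907) + 2962248417588) = 1/(3539391/6756939800007448 + 2962248417588) = 1/(20015734230309440028617734815/6756939800007448) = 6756939800007448/20015734230309440028617734815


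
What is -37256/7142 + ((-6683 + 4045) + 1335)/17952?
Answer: -339062869/64106592 ≈ -5.2890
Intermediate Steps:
-37256/7142 + ((-6683 + 4045) + 1335)/17952 = -37256*1/7142 + (-2638 + 1335)*(1/17952) = -18628/3571 - 1303*1/17952 = -18628/3571 - 1303/17952 = -339062869/64106592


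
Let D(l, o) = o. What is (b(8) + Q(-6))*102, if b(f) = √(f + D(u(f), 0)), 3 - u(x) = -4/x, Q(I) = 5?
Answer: 510 + 204*√2 ≈ 798.50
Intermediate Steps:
u(x) = 3 + 4/x (u(x) = 3 - (-4)/x = 3 + 4/x)
b(f) = √f (b(f) = √(f + 0) = √f)
(b(8) + Q(-6))*102 = (√8 + 5)*102 = (2*√2 + 5)*102 = (5 + 2*√2)*102 = 510 + 204*√2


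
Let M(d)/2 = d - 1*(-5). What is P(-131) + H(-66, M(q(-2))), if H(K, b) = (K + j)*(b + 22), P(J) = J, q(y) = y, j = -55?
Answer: -3519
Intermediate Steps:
M(d) = 10 + 2*d (M(d) = 2*(d - 1*(-5)) = 2*(d + 5) = 2*(5 + d) = 10 + 2*d)
H(K, b) = (-55 + K)*(22 + b) (H(K, b) = (K - 55)*(b + 22) = (-55 + K)*(22 + b))
P(-131) + H(-66, M(q(-2))) = -131 + (-1210 - 55*(10 + 2*(-2)) + 22*(-66) - 66*(10 + 2*(-2))) = -131 + (-1210 - 55*(10 - 4) - 1452 - 66*(10 - 4)) = -131 + (-1210 - 55*6 - 1452 - 66*6) = -131 + (-1210 - 330 - 1452 - 396) = -131 - 3388 = -3519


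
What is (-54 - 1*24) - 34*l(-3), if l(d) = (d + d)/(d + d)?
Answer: -112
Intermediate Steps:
l(d) = 1 (l(d) = (2*d)/((2*d)) = (2*d)*(1/(2*d)) = 1)
(-54 - 1*24) - 34*l(-3) = (-54 - 1*24) - 34*1 = (-54 - 24) - 34 = -78 - 34 = -112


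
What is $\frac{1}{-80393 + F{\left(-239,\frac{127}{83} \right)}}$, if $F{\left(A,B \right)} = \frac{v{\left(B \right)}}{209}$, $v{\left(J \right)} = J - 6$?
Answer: $- \frac{17347}{1394577742} \approx -1.2439 \cdot 10^{-5}$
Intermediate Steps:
$v{\left(J \right)} = -6 + J$ ($v{\left(J \right)} = J - 6 = -6 + J$)
$F{\left(A,B \right)} = - \frac{6}{209} + \frac{B}{209}$ ($F{\left(A,B \right)} = \frac{-6 + B}{209} = \left(-6 + B\right) \frac{1}{209} = - \frac{6}{209} + \frac{B}{209}$)
$\frac{1}{-80393 + F{\left(-239,\frac{127}{83} \right)}} = \frac{1}{-80393 - \left(\frac{6}{209} - \frac{127 \cdot \frac{1}{83}}{209}\right)} = \frac{1}{-80393 + \left(- \frac{6}{209} + \frac{1}{209} \cdot \frac{127}{83}\right)} = \frac{1}{-80393 + \left(- \frac{6}{209} + \frac{127}{17347}\right)} = \frac{1}{-80393 - \frac{371}{17347}} = \frac{1}{- \frac{1394577742}{17347}} = - \frac{17347}{1394577742}$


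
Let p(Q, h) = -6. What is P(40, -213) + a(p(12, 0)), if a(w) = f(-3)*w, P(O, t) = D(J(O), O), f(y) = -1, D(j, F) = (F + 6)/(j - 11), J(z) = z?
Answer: 220/29 ≈ 7.5862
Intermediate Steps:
D(j, F) = (6 + F)/(-11 + j)
P(O, t) = (6 + O)/(-11 + O)
a(w) = -w
P(40, -213) + a(p(12, 0)) = (6 + 40)/(-11 + 40) - 1*(-6) = 46/29 + 6 = 220/29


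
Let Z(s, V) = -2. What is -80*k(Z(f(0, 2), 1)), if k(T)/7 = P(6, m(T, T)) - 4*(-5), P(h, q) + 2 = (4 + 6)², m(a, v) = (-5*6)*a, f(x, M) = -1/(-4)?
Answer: -66080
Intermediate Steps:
f(x, M) = ¼ (f(x, M) = -1*(-¼) = ¼)
m(a, v) = -30*a
P(h, q) = 98 (P(h, q) = -2 + (4 + 6)² = -2 + 10² = -2 + 100 = 98)
k(T) = 826 (k(T) = 7*(98 - 4*(-5)) = 7*(98 + 20) = 7*118 = 826)
-80*k(Z(f(0, 2), 1)) = -80*826 = -66080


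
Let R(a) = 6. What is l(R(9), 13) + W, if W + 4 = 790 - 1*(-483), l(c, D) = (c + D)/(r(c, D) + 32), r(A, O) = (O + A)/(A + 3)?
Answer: 389754/307 ≈ 1269.6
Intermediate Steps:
r(A, O) = (A + O)/(3 + A)
l(c, D) = (D + c)/(32 + (D + c)/(3 + c)) (l(c, D) = (c + D)/((c + D)/(3 + c) + 32) = (D + c)/((D + c)/(3 + c) + 32) = (D + c)/(32 + (D + c)/(3 + c)))
W = 1269 (W = -4 + (790 - 1*(-483)) = -4 + (790 + 483) = -4 + 1273 = 1269)
l(R(9), 13) + W = (3 + 6)*(13 + 6)/(96 + 13 + 33*6) + 1269 = 9*19/(96 + 13 + 198) + 1269 = 9*19/307 + 1269 = (1/307)*9*19 + 1269 = 171/307 + 1269 = 389754/307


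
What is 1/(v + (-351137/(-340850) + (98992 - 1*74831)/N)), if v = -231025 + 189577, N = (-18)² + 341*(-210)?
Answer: -6074458275/251769947613367 ≈ -2.4127e-5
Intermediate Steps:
N = -71286 (N = 324 - 71610 = -71286)
v = -41448
1/(v + (-351137/(-340850) + (98992 - 1*74831)/N)) = 1/(-41448 + (-351137/(-340850) + (98992 - 1*74831)/(-71286))) = 1/(-41448 + (-351137*(-1/340850) + (98992 - 74831)*(-1/71286))) = 1/(-41448 + (351137/340850 + 24161*(-1/71286))) = 1/(-41448 + (351137/340850 - 24161/71286)) = 1/(-41448 + 4198968833/6074458275) = 1/(-251769947613367/6074458275) = -6074458275/251769947613367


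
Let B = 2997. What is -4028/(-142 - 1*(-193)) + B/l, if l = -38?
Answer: -305911/1938 ≈ -157.85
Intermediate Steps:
-4028/(-142 - 1*(-193)) + B/l = -4028/(-142 - 1*(-193)) + 2997/(-38) = -4028/(-142 + 193) + 2997*(-1/38) = -4028/51 - 2997/38 = -305911/1938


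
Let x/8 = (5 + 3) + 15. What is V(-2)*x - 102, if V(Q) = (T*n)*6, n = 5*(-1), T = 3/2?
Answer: -8382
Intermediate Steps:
x = 184 (x = 8*((5 + 3) + 15) = 8*(8 + 15) = 8*23 = 184)
T = 3/2 (T = 3*(½) = 3/2 ≈ 1.5000)
n = -5
V(Q) = -45 (V(Q) = ((3/2)*(-5))*6 = -15/2*6 = -45)
V(-2)*x - 102 = -45*184 - 102 = -8280 - 102 = -8382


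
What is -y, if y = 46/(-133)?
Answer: 46/133 ≈ 0.34586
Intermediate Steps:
y = -46/133 (y = 46*(-1/133) = -46/133 ≈ -0.34586)
-y = -1*(-46/133) = 46/133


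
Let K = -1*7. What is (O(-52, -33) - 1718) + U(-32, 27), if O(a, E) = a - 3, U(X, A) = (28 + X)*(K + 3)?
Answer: -1757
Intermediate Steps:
K = -7
U(X, A) = -112 - 4*X (U(X, A) = (28 + X)*(-7 + 3) = (28 + X)*(-4) = -112 - 4*X)
O(a, E) = -3 + a
(O(-52, -33) - 1718) + U(-32, 27) = ((-3 - 52) - 1718) + (-112 - 4*(-32)) = (-55 - 1718) + (-112 + 128) = -1773 + 16 = -1757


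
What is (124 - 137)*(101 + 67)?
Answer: -2184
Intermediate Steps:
(124 - 137)*(101 + 67) = -13*168 = -2184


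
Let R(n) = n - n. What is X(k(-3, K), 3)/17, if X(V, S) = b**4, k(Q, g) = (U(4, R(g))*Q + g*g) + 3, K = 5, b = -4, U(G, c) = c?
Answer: 256/17 ≈ 15.059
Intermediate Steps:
R(n) = 0
k(Q, g) = 3 + g**2 (k(Q, g) = (0*Q + g*g) + 3 = (0 + g**2) + 3 = g**2 + 3 = 3 + g**2)
X(V, S) = 256 (X(V, S) = (-4)**4 = 256)
X(k(-3, K), 3)/17 = 256/17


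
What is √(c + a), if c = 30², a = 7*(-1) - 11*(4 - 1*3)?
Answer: 21*√2 ≈ 29.698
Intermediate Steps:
a = -18 (a = -7 - 11*(4 - 3) = -7 - 11*1 = -7 - 11 = -18)
c = 900
√(c + a) = √(900 - 18) = √882 = 21*√2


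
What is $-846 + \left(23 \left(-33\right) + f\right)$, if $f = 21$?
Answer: $-1584$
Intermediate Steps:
$-846 + \left(23 \left(-33\right) + f\right) = -846 + \left(23 \left(-33\right) + 21\right) = -846 + \left(-759 + 21\right) = -846 - 738 = -1584$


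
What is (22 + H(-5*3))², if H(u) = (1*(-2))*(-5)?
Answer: 1024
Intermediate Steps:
H(u) = 10 (H(u) = -2*(-5) = 10)
(22 + H(-5*3))² = (22 + 10)² = 32² = 1024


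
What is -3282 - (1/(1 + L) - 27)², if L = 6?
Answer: -196162/49 ≈ -4003.3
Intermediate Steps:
-3282 - (1/(1 + L) - 27)² = -3282 - (1/(1 + 6) - 27)² = -3282 - (1/7 - 27)² = -3282 - (⅐ - 27)² = -3282 - (-188/7)² = -3282 - 1*35344/49 = -3282 - 35344/49 = -196162/49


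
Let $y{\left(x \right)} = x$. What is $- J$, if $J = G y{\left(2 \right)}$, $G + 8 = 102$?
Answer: $-188$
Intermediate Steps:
$G = 94$ ($G = -8 + 102 = 94$)
$J = 188$ ($J = 94 \cdot 2 = 188$)
$- J = \left(-1\right) 188 = -188$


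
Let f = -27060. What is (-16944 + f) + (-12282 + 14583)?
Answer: -41703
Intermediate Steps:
(-16944 + f) + (-12282 + 14583) = (-16944 - 27060) + (-12282 + 14583) = -44004 + 2301 = -41703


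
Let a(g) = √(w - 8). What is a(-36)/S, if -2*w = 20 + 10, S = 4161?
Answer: I*√23/4161 ≈ 0.0011526*I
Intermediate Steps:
w = -15 (w = -(20 + 10)/2 = -½*30 = -15)
a(g) = I*√23 (a(g) = √(-15 - 8) = √(-23) = I*√23)
a(-36)/S = (I*√23)/4161 = (I*√23)*(1/4161) = I*√23/4161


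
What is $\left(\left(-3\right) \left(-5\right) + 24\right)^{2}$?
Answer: $1521$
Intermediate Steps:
$\left(\left(-3\right) \left(-5\right) + 24\right)^{2} = \left(15 + 24\right)^{2} = 39^{2} = 1521$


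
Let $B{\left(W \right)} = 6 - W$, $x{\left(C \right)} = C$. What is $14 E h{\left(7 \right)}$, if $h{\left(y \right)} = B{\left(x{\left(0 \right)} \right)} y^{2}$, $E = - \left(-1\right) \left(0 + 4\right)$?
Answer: $16464$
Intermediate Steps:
$E = 4$ ($E = - \left(-1\right) 4 = \left(-1\right) \left(-4\right) = 4$)
$h{\left(y \right)} = 6 y^{2}$ ($h{\left(y \right)} = \left(6 - 0\right) y^{2} = \left(6 + 0\right) y^{2} = 6 y^{2}$)
$14 E h{\left(7 \right)} = 14 \cdot 4 \cdot 6 \cdot 7^{2} = 56 \cdot 6 \cdot 49 = 56 \cdot 294 = 16464$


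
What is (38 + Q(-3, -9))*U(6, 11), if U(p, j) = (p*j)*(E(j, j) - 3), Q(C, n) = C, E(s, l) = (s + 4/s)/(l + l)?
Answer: -63105/11 ≈ -5736.8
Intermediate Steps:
E(s, l) = (s + 4/s)/(2*l) (E(s, l) = (s + 4/s)/((2*l)) = (s + 4/s)*(1/(2*l)) = (s + 4/s)/(2*l))
U(p, j) = j*p*(-3 + (4 + j**2)/(2*j**2)) (U(p, j) = (p*j)*((4 + j**2)/(2*j*j) - 3) = (j*p)*((4 + j**2)/(2*j**2) - 3) = (j*p)*(-3 + (4 + j**2)/(2*j**2)) = j*p*(-3 + (4 + j**2)/(2*j**2)))
(38 + Q(-3, -9))*U(6, 11) = (38 - 3)*((1/2)*6*(4 - 5*11**2)/11) = 35*((1/2)*6*(1/11)*(4 - 5*121)) = 35*((1/2)*6*(1/11)*(4 - 605)) = 35*((1/2)*6*(1/11)*(-601)) = 35*(-1803/11) = -63105/11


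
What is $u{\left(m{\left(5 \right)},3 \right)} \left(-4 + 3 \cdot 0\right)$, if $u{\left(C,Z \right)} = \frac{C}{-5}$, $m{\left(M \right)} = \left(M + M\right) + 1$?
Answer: $\frac{44}{5} \approx 8.8$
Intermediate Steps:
$m{\left(M \right)} = 1 + 2 M$ ($m{\left(M \right)} = 2 M + 1 = 1 + 2 M$)
$u{\left(C,Z \right)} = - \frac{C}{5}$ ($u{\left(C,Z \right)} = C \left(- \frac{1}{5}\right) = - \frac{C}{5}$)
$u{\left(m{\left(5 \right)},3 \right)} \left(-4 + 3 \cdot 0\right) = - \frac{1 + 2 \cdot 5}{5} \left(-4 + 3 \cdot 0\right) = - \frac{1 + 10}{5} \left(-4 + 0\right) = \left(- \frac{1}{5}\right) 11 \left(-4\right) = \left(- \frac{11}{5}\right) \left(-4\right) = \frac{44}{5}$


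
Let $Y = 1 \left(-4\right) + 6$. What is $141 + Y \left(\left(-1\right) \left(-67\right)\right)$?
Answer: $275$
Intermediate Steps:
$Y = 2$ ($Y = -4 + 6 = 2$)
$141 + Y \left(\left(-1\right) \left(-67\right)\right) = 141 + 2 \left(\left(-1\right) \left(-67\right)\right) = 141 + 2 \cdot 67 = 141 + 134 = 275$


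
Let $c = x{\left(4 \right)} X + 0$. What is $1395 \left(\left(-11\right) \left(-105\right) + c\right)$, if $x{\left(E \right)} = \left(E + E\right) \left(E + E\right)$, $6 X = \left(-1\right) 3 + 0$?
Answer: $1566585$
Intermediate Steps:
$X = - \frac{1}{2}$ ($X = \frac{\left(-1\right) 3 + 0}{6} = \frac{-3 + 0}{6} = \frac{1}{6} \left(-3\right) = - \frac{1}{2} \approx -0.5$)
$x{\left(E \right)} = 4 E^{2}$ ($x{\left(E \right)} = 2 E 2 E = 4 E^{2}$)
$c = -32$ ($c = 4 \cdot 4^{2} \left(- \frac{1}{2}\right) + 0 = 4 \cdot 16 \left(- \frac{1}{2}\right) + 0 = 64 \left(- \frac{1}{2}\right) + 0 = -32 + 0 = -32$)
$1395 \left(\left(-11\right) \left(-105\right) + c\right) = 1395 \left(\left(-11\right) \left(-105\right) - 32\right) = 1395 \left(1155 - 32\right) = 1395 \cdot 1123 = 1566585$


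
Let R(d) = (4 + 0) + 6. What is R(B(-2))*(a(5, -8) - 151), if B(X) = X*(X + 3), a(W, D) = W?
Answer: -1460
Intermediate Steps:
B(X) = X*(3 + X)
R(d) = 10 (R(d) = 4 + 6 = 10)
R(B(-2))*(a(5, -8) - 151) = 10*(5 - 151) = 10*(-146) = -1460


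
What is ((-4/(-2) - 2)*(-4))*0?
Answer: 0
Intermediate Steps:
((-4/(-2) - 2)*(-4))*0 = ((-4*(-½) - 2)*(-4))*0 = ((2 - 2)*(-4))*0 = (0*(-4))*0 = 0*0 = 0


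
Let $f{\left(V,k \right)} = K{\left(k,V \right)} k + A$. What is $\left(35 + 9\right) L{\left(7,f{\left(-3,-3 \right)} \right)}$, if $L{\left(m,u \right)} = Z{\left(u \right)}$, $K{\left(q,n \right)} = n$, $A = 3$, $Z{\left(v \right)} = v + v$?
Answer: $1056$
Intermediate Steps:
$Z{\left(v \right)} = 2 v$
$f{\left(V,k \right)} = 3 + V k$ ($f{\left(V,k \right)} = V k + 3 = 3 + V k$)
$L{\left(m,u \right)} = 2 u$
$\left(35 + 9\right) L{\left(7,f{\left(-3,-3 \right)} \right)} = \left(35 + 9\right) 2 \left(3 - -9\right) = 44 \cdot 2 \left(3 + 9\right) = 44 \cdot 2 \cdot 12 = 44 \cdot 24 = 1056$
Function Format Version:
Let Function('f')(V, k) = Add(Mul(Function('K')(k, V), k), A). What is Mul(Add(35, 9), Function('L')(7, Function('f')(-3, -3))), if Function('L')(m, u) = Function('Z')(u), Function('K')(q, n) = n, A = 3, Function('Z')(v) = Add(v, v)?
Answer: 1056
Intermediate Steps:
Function('Z')(v) = Mul(2, v)
Function('f')(V, k) = Add(3, Mul(V, k)) (Function('f')(V, k) = Add(Mul(V, k), 3) = Add(3, Mul(V, k)))
Function('L')(m, u) = Mul(2, u)
Mul(Add(35, 9), Function('L')(7, Function('f')(-3, -3))) = Mul(Add(35, 9), Mul(2, Add(3, Mul(-3, -3)))) = Mul(44, Mul(2, Add(3, 9))) = Mul(44, Mul(2, 12)) = Mul(44, 24) = 1056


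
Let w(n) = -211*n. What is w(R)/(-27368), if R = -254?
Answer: -26797/13684 ≈ -1.9583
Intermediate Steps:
w(R)/(-27368) = -211*(-254)/(-27368) = 53594*(-1/27368) = -26797/13684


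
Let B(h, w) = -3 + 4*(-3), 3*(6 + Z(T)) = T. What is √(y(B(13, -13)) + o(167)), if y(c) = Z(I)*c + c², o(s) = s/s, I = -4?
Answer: 4*√21 ≈ 18.330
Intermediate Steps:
Z(T) = -6 + T/3
o(s) = 1
B(h, w) = -15 (B(h, w) = -3 - 12 = -15)
y(c) = c² - 22*c/3 (y(c) = (-6 + (⅓)*(-4))*c + c² = (-6 - 4/3)*c + c² = -22*c/3 + c² = c² - 22*c/3)
√(y(B(13, -13)) + o(167)) = √((⅓)*(-15)*(-22 + 3*(-15)) + 1) = √((⅓)*(-15)*(-22 - 45) + 1) = √((⅓)*(-15)*(-67) + 1) = √(335 + 1) = √336 = 4*√21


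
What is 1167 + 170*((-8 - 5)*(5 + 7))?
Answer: -25353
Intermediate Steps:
1167 + 170*((-8 - 5)*(5 + 7)) = 1167 + 170*(-13*12) = 1167 + 170*(-156) = 1167 - 26520 = -25353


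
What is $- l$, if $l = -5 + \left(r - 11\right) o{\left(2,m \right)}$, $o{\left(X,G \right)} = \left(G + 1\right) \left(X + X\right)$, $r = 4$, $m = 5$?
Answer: $173$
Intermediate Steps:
$o{\left(X,G \right)} = 2 X \left(1 + G\right)$ ($o{\left(X,G \right)} = \left(1 + G\right) 2 X = 2 X \left(1 + G\right)$)
$l = -173$ ($l = -5 + \left(4 - 11\right) 2 \cdot 2 \left(1 + 5\right) = -5 + \left(4 - 11\right) 2 \cdot 2 \cdot 6 = -5 - 168 = -173$)
$- l = \left(-1\right) \left(-173\right) = 173$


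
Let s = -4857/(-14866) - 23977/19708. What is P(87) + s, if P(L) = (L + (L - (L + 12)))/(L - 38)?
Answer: 4599069313/7177988636 ≈ 0.64072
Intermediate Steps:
P(L) = (-12 + L)/(-38 + L) (P(L) = (L + (L - (12 + L)))/(-38 + L) = (L + (L + (-12 - L)))/(-38 + L) = (L - 12)/(-38 + L) = (-12 + L)/(-38 + L))
s = -130360163/146489564 (s = -4857*(-1/14866) - 23977*1/19708 = 4857/14866 - 23977/19708 = -130360163/146489564 ≈ -0.88989)
P(87) + s = (-12 + 87)/(-38 + 87) - 130360163/146489564 = 75/49 - 130360163/146489564 = 4599069313/7177988636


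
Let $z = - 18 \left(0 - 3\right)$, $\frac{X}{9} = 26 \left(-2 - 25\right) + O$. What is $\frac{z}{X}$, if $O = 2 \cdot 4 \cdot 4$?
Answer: $- \frac{3}{335} \approx -0.0089552$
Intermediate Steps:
$O = 32$ ($O = 8 \cdot 4 = 32$)
$X = -6030$ ($X = 9 \left(26 \left(-2 - 25\right) + 32\right) = 9 \left(26 \left(-27\right) + 32\right) = 9 \left(-702 + 32\right) = 9 \left(-670\right) = -6030$)
$z = 54$ ($z = \left(-18\right) \left(-3\right) = 54$)
$\frac{z}{X} = \frac{54}{-6030} = 54 \left(- \frac{1}{6030}\right) = - \frac{3}{335}$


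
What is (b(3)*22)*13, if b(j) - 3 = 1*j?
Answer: 1716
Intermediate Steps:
b(j) = 3 + j (b(j) = 3 + 1*j = 3 + j)
(b(3)*22)*13 = ((3 + 3)*22)*13 = (6*22)*13 = 132*13 = 1716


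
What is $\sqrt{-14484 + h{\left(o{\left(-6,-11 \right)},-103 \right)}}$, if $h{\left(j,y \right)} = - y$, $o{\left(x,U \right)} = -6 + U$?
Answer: $i \sqrt{14381} \approx 119.92 i$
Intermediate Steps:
$\sqrt{-14484 + h{\left(o{\left(-6,-11 \right)},-103 \right)}} = \sqrt{-14484 - -103} = \sqrt{-14484 + 103} = \sqrt{-14381} = i \sqrt{14381}$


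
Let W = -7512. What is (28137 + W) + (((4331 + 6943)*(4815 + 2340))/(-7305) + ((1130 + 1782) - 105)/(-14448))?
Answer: 9631826041/1005168 ≈ 9582.3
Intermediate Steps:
(28137 + W) + (((4331 + 6943)*(4815 + 2340))/(-7305) + ((1130 + 1782) - 105)/(-14448)) = (28137 - 7512) + (((4331 + 6943)*(4815 + 2340))/(-7305) + ((1130 + 1782) - 105)/(-14448)) = 20625 + ((11274*7155)*(-1/7305) + (2912 - 105)*(-1/14448)) = 20625 + (80665470*(-1/7305) + 2807*(-1/14448)) = 20625 + (-5377698/487 - 401/2064) = 20625 - 11099763959/1005168 = 9631826041/1005168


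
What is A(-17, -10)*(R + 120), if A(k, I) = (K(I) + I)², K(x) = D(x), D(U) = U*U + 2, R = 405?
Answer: 4443600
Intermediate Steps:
D(U) = 2 + U² (D(U) = U² + 2 = 2 + U²)
K(x) = 2 + x²
A(k, I) = (2 + I + I²)² (A(k, I) = ((2 + I²) + I)² = (2 + I + I²)²)
A(-17, -10)*(R + 120) = (2 - 10 + (-10)²)²*(405 + 120) = (2 - 10 + 100)²*525 = 92²*525 = 8464*525 = 4443600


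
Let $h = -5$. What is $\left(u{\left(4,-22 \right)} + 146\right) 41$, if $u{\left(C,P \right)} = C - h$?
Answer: $6355$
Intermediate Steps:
$u{\left(C,P \right)} = 5 + C$ ($u{\left(C,P \right)} = C - -5 = C + 5 = 5 + C$)
$\left(u{\left(4,-22 \right)} + 146\right) 41 = \left(\left(5 + 4\right) + 146\right) 41 = \left(9 + 146\right) 41 = 155 \cdot 41 = 6355$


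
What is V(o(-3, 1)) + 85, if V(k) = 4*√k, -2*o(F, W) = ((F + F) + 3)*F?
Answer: 85 + 6*I*√2 ≈ 85.0 + 8.4853*I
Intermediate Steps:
o(F, W) = -F*(3 + 2*F)/2 (o(F, W) = -((F + F) + 3)*F/2 = -(2*F + 3)*F/2 = -(3 + 2*F)*F/2 = -F*(3 + 2*F)/2)
V(o(-3, 1)) + 85 = 4*√(-½*(-3)*(3 + 2*(-3))) + 85 = 4*√(-½*(-3)*(3 - 6)) + 85 = 4*√(-½*(-3)*(-3)) + 85 = 4*√(-9/2) + 85 = 4*(3*I*√2/2) + 85 = 6*I*√2 + 85 = 85 + 6*I*√2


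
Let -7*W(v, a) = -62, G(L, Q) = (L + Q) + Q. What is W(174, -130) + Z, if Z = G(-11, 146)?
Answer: 2029/7 ≈ 289.86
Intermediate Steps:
G(L, Q) = L + 2*Q
W(v, a) = 62/7 (W(v, a) = -⅐*(-62) = 62/7)
Z = 281 (Z = -11 + 2*146 = -11 + 292 = 281)
W(174, -130) + Z = 62/7 + 281 = 2029/7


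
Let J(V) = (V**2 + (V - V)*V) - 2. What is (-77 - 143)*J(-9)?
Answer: -17380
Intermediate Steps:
J(V) = -2 + V**2 (J(V) = (V**2 + 0*V) - 2 = (V**2 + 0) - 2 = V**2 - 2 = -2 + V**2)
(-77 - 143)*J(-9) = (-77 - 143)*(-2 + (-9)**2) = -220*(-2 + 81) = -220*79 = -17380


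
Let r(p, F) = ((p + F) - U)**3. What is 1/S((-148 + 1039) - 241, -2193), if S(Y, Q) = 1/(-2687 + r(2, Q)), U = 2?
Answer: -10546685744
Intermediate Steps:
r(p, F) = (-2 + F + p)**3 (r(p, F) = ((p + F) - 1*2)**3 = ((F + p) - 2)**3 = (-2 + F + p)**3)
S(Y, Q) = 1/(-2687 + Q**3) (S(Y, Q) = 1/(-2687 + (-2 + Q + 2)**3) = 1/(-2687 + Q**3))
1/S((-148 + 1039) - 241, -2193) = 1/(1/(-2687 + (-2193)**3)) = 1/(1/(-2687 - 10546683057)) = 1/(1/(-10546685744)) = 1/(-1/10546685744) = -10546685744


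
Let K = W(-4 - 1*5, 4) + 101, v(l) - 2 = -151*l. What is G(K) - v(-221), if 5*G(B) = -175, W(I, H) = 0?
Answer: -33408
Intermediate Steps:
v(l) = 2 - 151*l
K = 101 (K = 0 + 101 = 101)
G(B) = -35 (G(B) = (⅕)*(-175) = -35)
G(K) - v(-221) = -35 - (2 - 151*(-221)) = -35 - (2 + 33371) = -35 - 1*33373 = -35 - 33373 = -33408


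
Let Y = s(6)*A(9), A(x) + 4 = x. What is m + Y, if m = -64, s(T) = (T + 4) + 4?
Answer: 6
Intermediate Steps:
s(T) = 8 + T (s(T) = (4 + T) + 4 = 8 + T)
A(x) = -4 + x
Y = 70 (Y = (8 + 6)*(-4 + 9) = 14*5 = 70)
m + Y = -64 + 70 = 6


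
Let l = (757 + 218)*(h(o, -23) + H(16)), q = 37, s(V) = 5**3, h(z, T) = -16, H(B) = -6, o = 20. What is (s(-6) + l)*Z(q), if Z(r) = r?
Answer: -789025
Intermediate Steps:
s(V) = 125
l = -21450 (l = (757 + 218)*(-16 - 6) = 975*(-22) = -21450)
(s(-6) + l)*Z(q) = (125 - 21450)*37 = -21325*37 = -789025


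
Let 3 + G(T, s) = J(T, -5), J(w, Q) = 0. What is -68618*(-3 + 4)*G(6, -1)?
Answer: 205854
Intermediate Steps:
G(T, s) = -3 (G(T, s) = -3 + 0 = -3)
-68618*(-3 + 4)*G(6, -1) = -68618*(-3 + 4)*(-3) = -68618*(-3) = 205854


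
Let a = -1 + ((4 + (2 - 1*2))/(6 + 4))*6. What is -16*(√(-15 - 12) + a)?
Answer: -112/5 - 48*I*√3 ≈ -22.4 - 83.138*I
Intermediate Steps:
a = 7/5 (a = -1 + ((4 + (2 - 2))/10)*6 = -1 + ((4 + 0)*(⅒))*6 = -1 + (4*(⅒))*6 = -1 + (⅖)*6 = -1 + 12/5 = 7/5 ≈ 1.4000)
-16*(√(-15 - 12) + a) = -16*(√(-15 - 12) + 7/5) = -16*(√(-27) + 7/5) = -16*(3*I*√3 + 7/5) = -16*(7/5 + 3*I*√3) = -112/5 - 48*I*√3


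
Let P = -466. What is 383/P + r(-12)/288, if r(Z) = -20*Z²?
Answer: -5043/466 ≈ -10.822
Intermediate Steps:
383/P + r(-12)/288 = 383/(-466) - 20*(-12)²/288 = 383*(-1/466) - 20*144*(1/288) = -383/466 - 2880*1/288 = -383/466 - 10 = -5043/466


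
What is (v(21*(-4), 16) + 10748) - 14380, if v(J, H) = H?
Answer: -3616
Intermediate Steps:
(v(21*(-4), 16) + 10748) - 14380 = (16 + 10748) - 14380 = 10764 - 14380 = -3616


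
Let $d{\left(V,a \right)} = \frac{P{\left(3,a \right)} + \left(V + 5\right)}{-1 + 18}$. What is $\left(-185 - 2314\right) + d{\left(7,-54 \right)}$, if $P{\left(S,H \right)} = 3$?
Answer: $- \frac{42468}{17} \approx -2498.1$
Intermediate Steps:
$d{\left(V,a \right)} = \frac{8}{17} + \frac{V}{17}$ ($d{\left(V,a \right)} = \frac{3 + \left(V + 5\right)}{-1 + 18} = \frac{3 + \left(5 + V\right)}{17} = \left(8 + V\right) \frac{1}{17} = \frac{8}{17} + \frac{V}{17}$)
$\left(-185 - 2314\right) + d{\left(7,-54 \right)} = \left(-185 - 2314\right) + \left(\frac{8}{17} + \frac{1}{17} \cdot 7\right) = -2499 + \left(\frac{8}{17} + \frac{7}{17}\right) = -2499 + \frac{15}{17} = - \frac{42468}{17}$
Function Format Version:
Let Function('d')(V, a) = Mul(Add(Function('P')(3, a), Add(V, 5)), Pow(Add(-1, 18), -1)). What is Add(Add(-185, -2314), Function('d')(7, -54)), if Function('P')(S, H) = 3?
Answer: Rational(-42468, 17) ≈ -2498.1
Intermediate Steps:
Function('d')(V, a) = Add(Rational(8, 17), Mul(Rational(1, 17), V)) (Function('d')(V, a) = Mul(Add(3, Add(V, 5)), Pow(Add(-1, 18), -1)) = Mul(Add(3, Add(5, V)), Pow(17, -1)) = Mul(Add(8, V), Rational(1, 17)) = Add(Rational(8, 17), Mul(Rational(1, 17), V)))
Add(Add(-185, -2314), Function('d')(7, -54)) = Add(Add(-185, -2314), Add(Rational(8, 17), Mul(Rational(1, 17), 7))) = Add(-2499, Add(Rational(8, 17), Rational(7, 17))) = Add(-2499, Rational(15, 17)) = Rational(-42468, 17)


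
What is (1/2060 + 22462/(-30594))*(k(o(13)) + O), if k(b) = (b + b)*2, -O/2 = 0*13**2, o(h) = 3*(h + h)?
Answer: -601134638/2625985 ≈ -228.92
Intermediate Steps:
o(h) = 6*h (o(h) = 3*(2*h) = 6*h)
O = 0 (O = -0*13**2 = -0*169 = -2*0 = 0)
k(b) = 4*b (k(b) = (2*b)*2 = 4*b)
(1/2060 + 22462/(-30594))*(k(o(13)) + O) = (1/2060 + 22462/(-30594))*(4*(6*13) + 0) = (1/2060 + 22462*(-1/30594))*(4*78 + 0) = (1/2060 - 11231/15297)*(312 + 0) = -23120563/31511820*312 = -601134638/2625985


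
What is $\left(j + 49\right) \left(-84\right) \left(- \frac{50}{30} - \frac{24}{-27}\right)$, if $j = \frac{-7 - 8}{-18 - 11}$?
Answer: $\frac{281456}{87} \approx 3235.1$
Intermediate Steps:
$j = \frac{15}{29}$ ($j = - \frac{15}{-29} = \left(-15\right) \left(- \frac{1}{29}\right) = \frac{15}{29} \approx 0.51724$)
$\left(j + 49\right) \left(-84\right) \left(- \frac{50}{30} - \frac{24}{-27}\right) = \left(\frac{15}{29} + 49\right) \left(-84\right) \left(- \frac{50}{30} - \frac{24}{-27}\right) = \frac{1436}{29} \left(-84\right) \left(\left(-50\right) \frac{1}{30} - - \frac{8}{9}\right) = - \frac{120624 \left(- \frac{5}{3} + \frac{8}{9}\right)}{29} = \left(- \frac{120624}{29}\right) \left(- \frac{7}{9}\right) = \frac{281456}{87}$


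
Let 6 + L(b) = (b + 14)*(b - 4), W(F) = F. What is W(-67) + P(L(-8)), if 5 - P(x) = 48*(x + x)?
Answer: 7426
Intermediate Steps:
L(b) = -6 + (-4 + b)*(14 + b) (L(b) = -6 + (b + 14)*(b - 4) = -6 + (14 + b)*(-4 + b) = -6 + (-4 + b)*(14 + b))
P(x) = 5 - 96*x (P(x) = 5 - 48*(x + x) = 5 - 48*2*x = 5 - 96*x)
W(-67) + P(L(-8)) = -67 + (5 - 96*(-62 + (-8)**2 + 10*(-8))) = -67 + (5 - 96*(-62 + 64 - 80)) = -67 + (5 - 96*(-78)) = -67 + (5 + 7488) = -67 + 7493 = 7426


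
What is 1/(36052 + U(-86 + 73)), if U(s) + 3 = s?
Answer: 1/36036 ≈ 2.7750e-5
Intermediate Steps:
U(s) = -3 + s
1/(36052 + U(-86 + 73)) = 1/(36052 + (-3 + (-86 + 73))) = 1/(36052 + (-3 - 13)) = 1/(36052 - 16) = 1/36036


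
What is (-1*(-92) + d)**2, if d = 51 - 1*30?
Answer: 12769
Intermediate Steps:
d = 21 (d = 51 - 30 = 21)
(-1*(-92) + d)**2 = (-1*(-92) + 21)**2 = (92 + 21)**2 = 113**2 = 12769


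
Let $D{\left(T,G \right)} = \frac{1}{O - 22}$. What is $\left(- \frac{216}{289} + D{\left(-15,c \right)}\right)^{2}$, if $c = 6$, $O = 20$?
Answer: $\frac{519841}{334084} \approx 1.556$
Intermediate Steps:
$D{\left(T,G \right)} = - \frac{1}{2}$ ($D{\left(T,G \right)} = \frac{1}{20 - 22} = \frac{1}{-2} = - \frac{1}{2}$)
$\left(- \frac{216}{289} + D{\left(-15,c \right)}\right)^{2} = \left(- \frac{216}{289} - \frac{1}{2}\right)^{2} = \left(- \frac{721}{578}\right)^{2} = \frac{519841}{334084}$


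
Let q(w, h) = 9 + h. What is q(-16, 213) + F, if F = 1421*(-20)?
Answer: -28198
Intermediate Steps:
F = -28420
q(-16, 213) + F = (9 + 213) - 28420 = 222 - 28420 = -28198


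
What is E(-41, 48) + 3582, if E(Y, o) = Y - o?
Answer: 3493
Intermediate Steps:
E(-41, 48) + 3582 = (-41 - 1*48) + 3582 = (-41 - 48) + 3582 = -89 + 3582 = 3493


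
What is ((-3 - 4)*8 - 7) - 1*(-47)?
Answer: -16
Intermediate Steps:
((-3 - 4)*8 - 7) - 1*(-47) = (-7*8 - 7) + 47 = (-56 - 7) + 47 = -63 + 47 = -16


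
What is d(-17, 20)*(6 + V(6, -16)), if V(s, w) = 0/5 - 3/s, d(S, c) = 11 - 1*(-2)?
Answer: 143/2 ≈ 71.500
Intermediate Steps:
d(S, c) = 13 (d(S, c) = 11 + 2 = 13)
V(s, w) = -3/s (V(s, w) = 0*(⅕) - 3/s = 0 - 3/s = -3/s)
d(-17, 20)*(6 + V(6, -16)) = 13*(6 - 3/6) = 13*(6 - 3*⅙) = 13*(6 - ½) = 13*(11/2) = 143/2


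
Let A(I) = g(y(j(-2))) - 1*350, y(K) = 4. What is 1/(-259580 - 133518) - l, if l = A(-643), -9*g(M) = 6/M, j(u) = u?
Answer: 206474723/589647 ≈ 350.17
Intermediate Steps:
g(M) = -2/(3*M)
A(I) = -2101/6 (A(I) = -⅔/4 - 1*350 = -⅔*¼ - 350 = -⅙ - 350 = -2101/6)
l = -2101/6 ≈ -350.17
1/(-259580 - 133518) - l = 1/(-259580 - 133518) - 1*(-2101/6) = 1/(-393098) + 2101/6 = -1/393098 + 2101/6 = 206474723/589647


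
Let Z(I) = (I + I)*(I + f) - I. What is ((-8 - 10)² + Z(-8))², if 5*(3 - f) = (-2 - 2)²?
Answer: 5363856/25 ≈ 2.1455e+5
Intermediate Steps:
f = -⅕ (f = 3 - (-2 - 2)²/5 = 3 - ⅕*(-4)² = 3 - ⅕*16 = 3 - 16/5 = -⅕ ≈ -0.20000)
Z(I) = -I + 2*I*(-⅕ + I) (Z(I) = (I + I)*(I - ⅕) - I = (2*I)*(-⅕ + I) - I = 2*I*(-⅕ + I) - I = -I + 2*I*(-⅕ + I))
((-8 - 10)² + Z(-8))² = ((-8 - 10)² + (⅕)*(-8)*(-7 + 10*(-8)))² = ((-18)² + (⅕)*(-8)*(-7 - 80))² = (324 + (⅕)*(-8)*(-87))² = (324 + 696/5)² = (2316/5)² = 5363856/25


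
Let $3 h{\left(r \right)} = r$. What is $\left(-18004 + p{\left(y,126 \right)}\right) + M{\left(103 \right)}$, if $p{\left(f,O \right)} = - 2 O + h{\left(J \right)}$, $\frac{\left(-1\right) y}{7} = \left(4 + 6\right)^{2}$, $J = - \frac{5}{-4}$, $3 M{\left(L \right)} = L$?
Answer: $- \frac{72885}{4} \approx -18221.0$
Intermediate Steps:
$M{\left(L \right)} = \frac{L}{3}$
$J = \frac{5}{4}$ ($J = \left(-5\right) \left(- \frac{1}{4}\right) = \frac{5}{4} \approx 1.25$)
$y = -700$ ($y = - 7 \left(4 + 6\right)^{2} = - 7 \cdot 10^{2} = \left(-7\right) 100 = -700$)
$h{\left(r \right)} = \frac{r}{3}$
$p{\left(f,O \right)} = \frac{5}{12} - 2 O$ ($p{\left(f,O \right)} = - 2 O + \frac{1}{3} \cdot \frac{5}{4} = - 2 O + \frac{5}{12} = \frac{5}{12} - 2 O$)
$\left(-18004 + p{\left(y,126 \right)}\right) + M{\left(103 \right)} = \left(-18004 + \left(\frac{5}{12} - 252\right)\right) + \frac{1}{3} \cdot 103 = \left(-18004 + \left(\frac{5}{12} - 252\right)\right) + \frac{103}{3} = \left(-18004 - \frac{3019}{12}\right) + \frac{103}{3} = - \frac{219067}{12} + \frac{103}{3} = - \frac{72885}{4}$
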